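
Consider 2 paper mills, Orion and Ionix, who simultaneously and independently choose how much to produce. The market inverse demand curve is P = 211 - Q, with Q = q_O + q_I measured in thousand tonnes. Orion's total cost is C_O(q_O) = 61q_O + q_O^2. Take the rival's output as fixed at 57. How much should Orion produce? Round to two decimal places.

23.25

With the rival's output fixed at 57, Orion's profit is π_O = (211 - 57 - q_O)q_O - (61q_O + q_O²) = (154 - q_O)q_O - (61q_O + q_O²).
∂π_O/∂q_O = 93 - 4q_O = 0, so q_O = 93/4.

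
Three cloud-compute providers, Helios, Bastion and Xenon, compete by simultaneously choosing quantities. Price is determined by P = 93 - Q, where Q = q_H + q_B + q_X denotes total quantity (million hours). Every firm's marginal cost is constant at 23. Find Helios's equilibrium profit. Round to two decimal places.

Each firm earns π_i = (93 - Q)q_i - 23q_i.
First-order condition (treating rivals' output as given): 70 - 2q_i - Σ_{j≠i} q_j = 0.
By symmetry each firm produces the same amount; substituting Σ_{j≠i} q_j = 2q_i yields q_i = 70/4 = 35/2.
Price P = 93 - 105/2 = 81/2.
Helios's profit: (81/2 - 23)·(35/2) = 1225/4.

306.25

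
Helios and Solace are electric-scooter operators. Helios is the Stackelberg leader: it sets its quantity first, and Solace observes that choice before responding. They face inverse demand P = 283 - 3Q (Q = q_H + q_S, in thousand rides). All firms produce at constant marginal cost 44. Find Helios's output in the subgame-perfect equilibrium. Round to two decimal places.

39.83

Solve by backward induction. Given q_H, the follower Solace maximises π_S = (283 - 3q_H - 3q_S)q_S - 44q_S.
∂π_S/∂q_S = 239 - 3q_H - 6q_S = 0 gives the reaction function q_S = (239 - 3q_H)/6.
The leader anticipates this reaction. Substituting into P = 283 - 3Q gives P = 327/2 - (3/2)q_H, so π_H = (327/2 - (3/2)q_H)q_H - 44q_H.
Maximising: ∂π_H/∂q_H = 239/2 - 3q_H = 0, giving q_H = 239/6.
Then q_S = (239 - 3·(239/6))/6 = 239/12.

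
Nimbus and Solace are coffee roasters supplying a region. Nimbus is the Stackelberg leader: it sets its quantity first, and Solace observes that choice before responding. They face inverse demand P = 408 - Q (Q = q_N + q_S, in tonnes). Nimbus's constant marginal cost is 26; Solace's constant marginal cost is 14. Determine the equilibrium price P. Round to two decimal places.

118.50

The follower Solace best-responds to any q_N: π_S = (408 - Q)q_S - 14q_S.
Setting the follower's marginal profit to zero, 394 - q_N - 2q_S = 0, i.e. q_S = (394 - q_N)/2.
The leader anticipates this reaction. Substituting into P = 408 - Q gives P = 211 - (1/2)q_N, so π_N = (211 - (1/2)q_N)q_N - 26q_N.
The leader's first-order condition 185 - q_N = 0 yields q_N = 185.
Then q_S = (394 - 185)/2 = 209/2.
Total output Q = 579/2, so price P = 408 - 579/2 = 237/2.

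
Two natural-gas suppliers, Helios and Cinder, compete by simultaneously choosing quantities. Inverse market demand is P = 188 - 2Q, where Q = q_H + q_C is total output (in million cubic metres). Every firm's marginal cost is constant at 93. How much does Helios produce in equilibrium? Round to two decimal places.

Each firm earns π_i = (188 - 2Q)q_i - 93q_i.
Setting ∂π_i/∂q_i = 0 with rivals' quantities fixed: 95 - 4q_i - 2q_j = 0.
With identical firms every q_j equals q_i, so q_j = q_i and 95 = 6q_i, giving q_i = 95/6.

15.83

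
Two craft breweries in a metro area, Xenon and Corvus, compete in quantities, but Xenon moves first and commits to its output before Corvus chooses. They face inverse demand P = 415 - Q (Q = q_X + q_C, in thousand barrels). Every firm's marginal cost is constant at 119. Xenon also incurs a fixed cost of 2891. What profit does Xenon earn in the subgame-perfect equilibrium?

Solve by backward induction. Given q_X, the follower Corvus maximises π_C = (415 - q_X - q_C)q_C - 119q_C.
Setting the follower's marginal profit to zero, 296 - q_X - 2q_C = 0, i.e. q_C = (296 - q_X)/2.
The leader anticipates this reaction. Substituting into P = 415 - Q gives P = 267 - (1/2)q_X, so π_X = (267 - (1/2)q_X)q_X - 119q_X.
Maximising: ∂π_X/∂q_X = 148 - q_X = 0, giving q_X = 148.
Then q_C = (296 - 148)/2 = 74.
Price P = 415 - 222 = 193.
Xenon's profit: (193 - 119)·148 - 2891 = 8061.

8061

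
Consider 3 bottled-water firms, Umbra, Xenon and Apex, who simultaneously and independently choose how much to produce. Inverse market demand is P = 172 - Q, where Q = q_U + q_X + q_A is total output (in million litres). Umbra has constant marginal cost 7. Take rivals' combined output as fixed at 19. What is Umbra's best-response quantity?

With rivals' combined output fixed at 19, Umbra's profit is π_U = (172 - 19 - q_U)q_U - (7q_U) = (153 - q_U)q_U - (7q_U).
∂π_U/∂q_U = 146 - 2q_U = 0, so q_U = 73.

73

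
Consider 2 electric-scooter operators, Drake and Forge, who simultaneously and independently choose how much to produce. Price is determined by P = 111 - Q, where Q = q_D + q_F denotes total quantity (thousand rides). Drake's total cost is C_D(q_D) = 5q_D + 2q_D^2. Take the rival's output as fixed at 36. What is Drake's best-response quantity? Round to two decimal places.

With the rival's output fixed at 36, Drake's profit is π_D = (111 - 36 - q_D)q_D - (5q_D + 2q_D²) = (75 - q_D)q_D - (5q_D + 2q_D²).
∂π_D/∂q_D = 70 - 6q_D = 0, so q_D = 35/3.

11.67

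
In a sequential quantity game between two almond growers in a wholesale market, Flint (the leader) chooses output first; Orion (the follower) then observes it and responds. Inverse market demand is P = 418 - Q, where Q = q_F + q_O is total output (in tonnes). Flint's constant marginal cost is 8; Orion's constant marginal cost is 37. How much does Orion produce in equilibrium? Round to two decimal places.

Solve by backward induction. Given q_F, the follower Orion maximises π_O = (418 - q_F - q_O)q_O - 37q_O.
∂π_O/∂q_O = 381 - q_F - 2q_O = 0 gives the reaction function q_O = (381 - q_F)/2.
The leader anticipates this reaction. Substituting into P = 418 - Q gives P = 455/2 - (1/2)q_F, so π_F = (455/2 - (1/2)q_F)q_F - 8q_F.
The leader's first-order condition 439/2 - q_F = 0 yields q_F = 439/2.
Then q_O = (381 - 439/2)/2 = 323/4.

80.75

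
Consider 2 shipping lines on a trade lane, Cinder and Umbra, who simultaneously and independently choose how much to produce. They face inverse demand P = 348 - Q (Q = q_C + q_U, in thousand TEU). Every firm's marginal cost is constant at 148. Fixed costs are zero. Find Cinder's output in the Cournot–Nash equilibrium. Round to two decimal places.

66.67

A representative firm's profit is π_i = q_i(348 - Q) - 148q_i.
Setting ∂π_i/∂q_i = 0 with rivals' quantities fixed: 200 - 2q_i - q_j = 0.
By symmetry each firm produces the same amount; substituting q_j = q_i yields q_i = 200/3.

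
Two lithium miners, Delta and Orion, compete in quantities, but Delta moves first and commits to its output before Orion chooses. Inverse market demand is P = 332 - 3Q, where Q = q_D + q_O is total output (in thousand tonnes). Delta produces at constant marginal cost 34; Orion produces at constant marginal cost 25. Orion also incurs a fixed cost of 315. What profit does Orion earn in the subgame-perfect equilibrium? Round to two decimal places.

1885.52

The follower Orion best-responds to any q_D: π_O = (332 - 3Q)q_O - 25q_O.
Follower FOC: 307 - 3q_D - 6q_O = 0, so q_O(q_D) = (307 - 3q_D)/6.
Delta substitutes q_O(q_D) into its own profit: π_D = q_D(332 - 3q_D - (307 - 3q_D)/2) - 34q_D = (357/2 - (3/2)q_D)q_D - 34q_D.
The leader's first-order condition 289/2 - 3q_D = 0 yields q_D = 289/6.
Then q_O = (307 - 3·(289/6))/6 = 325/12.
Price P = 332 - 3·(301/4) = 425/4.
Orion's profit: (425/4 - 25)·(325/12) - 315 = 1885.5208.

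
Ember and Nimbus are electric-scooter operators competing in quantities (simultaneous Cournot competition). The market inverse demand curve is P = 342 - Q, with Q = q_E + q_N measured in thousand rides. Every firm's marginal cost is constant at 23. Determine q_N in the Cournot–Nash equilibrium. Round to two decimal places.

Each firm earns π_i = (342 - Q)q_i - 23q_i.
Setting ∂π_i/∂q_i = 0 with rivals' quantities fixed: 319 - 2q_i - q_j = 0.
By symmetry each firm produces the same amount; substituting q_j = q_i yields q_i = 319/3.

106.33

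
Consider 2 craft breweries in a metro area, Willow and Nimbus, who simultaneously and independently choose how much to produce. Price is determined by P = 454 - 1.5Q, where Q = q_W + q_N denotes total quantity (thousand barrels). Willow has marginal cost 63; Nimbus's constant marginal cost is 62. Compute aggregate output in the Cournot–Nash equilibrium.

174

Willow's profit: π_W = (454 - 1.5Q)q_W - (63q_W). Setting ∂π_W/∂q_W = 0: 391 - 3q_W - (3/2)(q_N) = 0.
Nimbus's profit: π_N = (454 - 1.5Q)q_N - (62q_N). Setting ∂π_N/∂q_N = 0: 392 - 3q_N - (3/2)(q_W) = 0.
Rearranging gives the reaction functions q_W = (391 - (3/2)q_N)/3 and q_N = (392 - (3/2)q_W)/3.
Solving the pair: q_W = 260/3, q_N = 262/3.
Total output Q = 260/3 + 262/3 = 174.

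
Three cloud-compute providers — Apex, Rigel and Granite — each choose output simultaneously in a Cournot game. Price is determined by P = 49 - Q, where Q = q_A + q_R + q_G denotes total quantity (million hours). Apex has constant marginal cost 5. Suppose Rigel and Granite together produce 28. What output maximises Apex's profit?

With rivals' combined output fixed at 28, Apex's profit is π_A = (49 - 28 - q_A)q_A - (5q_A) = (21 - q_A)q_A - (5q_A).
∂π_A/∂q_A = 16 - 2q_A = 0, so q_A = 8.

8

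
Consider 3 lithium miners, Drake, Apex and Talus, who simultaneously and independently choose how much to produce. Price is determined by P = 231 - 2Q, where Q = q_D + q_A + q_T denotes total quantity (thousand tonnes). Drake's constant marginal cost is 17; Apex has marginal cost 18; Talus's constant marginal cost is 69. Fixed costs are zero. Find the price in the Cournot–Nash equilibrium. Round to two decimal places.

Drake's profit: π_D = (231 - 2Q)q_D - (17q_D). Setting ∂π_D/∂q_D = 0: 214 - 4q_D - 2(q_A + q_T) = 0.
Apex's profit: π_A = (231 - 2Q)q_A - (18q_A). Setting ∂π_A/∂q_A = 0: 213 - 4q_A - 2(q_D + q_T) = 0.
Talus's profit: π_T = (231 - 2Q)q_T - (69q_T). Setting ∂π_T/∂q_T = 0: 162 - 4q_T - 2(q_D + q_A) = 0.
Adding the 3 conditions: 589 − 4Q − 4Q = 0, i.e. Q = 589/8.
Back-substituting: q_D = (214 − 589/4)/2 = 267/8, q_A = (213 − 589/4)/2 = 263/8, q_T = (162 − 589/4)/2 = 59/8.
Total output Q = 589/8, so price P = 231 - 2·(589/8) = 335/4.

83.75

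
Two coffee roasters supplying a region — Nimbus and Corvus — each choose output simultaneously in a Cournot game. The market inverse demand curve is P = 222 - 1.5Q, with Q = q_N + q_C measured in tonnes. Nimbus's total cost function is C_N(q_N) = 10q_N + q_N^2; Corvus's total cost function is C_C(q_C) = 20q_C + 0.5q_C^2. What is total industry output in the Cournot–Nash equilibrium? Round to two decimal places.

Nimbus's profit: π_N = (222 - 1.5Q)q_N - (10q_N + q_N²). Setting ∂π_N/∂q_N = 0: 212 - 5q_N - (3/2)(q_C) = 0.
Corvus's profit: π_C = (222 - 1.5Q)q_C - (20q_C + (1/2)q_C²). Setting ∂π_C/∂q_C = 0: 202 - 4q_C - (3/2)(q_N) = 0.
Rearranging gives the reaction functions q_N = (212 - (3/2)q_C)/5 and q_C = (202 - (3/2)q_N)/4.
Solving the pair: q_N = 30.7042, q_C = 38.9859.
Total output Q = 30.7042 + 38.9859 = 69.6901.

69.69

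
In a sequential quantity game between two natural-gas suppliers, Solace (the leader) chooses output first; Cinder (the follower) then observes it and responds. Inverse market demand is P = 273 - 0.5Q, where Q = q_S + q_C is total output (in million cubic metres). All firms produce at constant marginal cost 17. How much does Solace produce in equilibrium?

256

Solve by backward induction. Given q_S, the follower Cinder maximises π_C = (273 - (1/2)q_S - (1/2)q_C)q_C - 17q_C.
Follower FOC: 256 - (1/2)q_S - q_C = 0, so q_C(q_S) = (256 - (1/2)q_S).
Solace substitutes q_C(q_S) into its own profit: π_S = q_S(273 - (1/2)q_S - (256 - (1/2)q_S)/2) - 17q_S = (145 - (1/4)q_S)q_S - 17q_S.
The leader's first-order condition 128 - (1/2)q_S = 0 yields q_S = 256.
Then q_C = (256 - (1/2)·256) = 128.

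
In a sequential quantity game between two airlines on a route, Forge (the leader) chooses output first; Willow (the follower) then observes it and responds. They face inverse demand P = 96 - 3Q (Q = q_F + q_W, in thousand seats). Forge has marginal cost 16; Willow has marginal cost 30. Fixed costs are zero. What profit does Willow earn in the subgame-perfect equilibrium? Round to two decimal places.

Solve by backward induction. Given q_F, the follower Willow maximises π_W = (96 - 3q_F - 3q_W)q_W - 30q_W.
Follower FOC: 66 - 3q_F - 6q_W = 0, so q_W(q_F) = (66 - 3q_F)/6.
The leader anticipates this reaction. Substituting into P = 96 - 3Q gives P = 63 - (3/2)q_F, so π_F = (63 - (3/2)q_F)q_F - 16q_F.
Leader FOC: 47 - 3q_F = 0, so q_F = 47/3.
Then q_W = (66 - 3·(47/3))/6 = 19/6.
Price P = 96 - 3·(113/6) = 79/2.
Willow's profit: (79/2 - 30)·(19/6) = 361/12.

30.08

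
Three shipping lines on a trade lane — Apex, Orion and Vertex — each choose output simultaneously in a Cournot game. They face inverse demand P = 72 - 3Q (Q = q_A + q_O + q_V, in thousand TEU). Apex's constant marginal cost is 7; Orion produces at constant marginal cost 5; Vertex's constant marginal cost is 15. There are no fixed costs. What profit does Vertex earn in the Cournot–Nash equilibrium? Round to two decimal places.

31.69

Apex's profit: π_A = (72 - 3Q)q_A - (7q_A). Setting ∂π_A/∂q_A = 0: 65 - 6q_A - 3(q_O + q_V) = 0.
Orion's first-order condition: 67 - 6q_O - 3(q_A + q_V) = 0.
Vertex's profit: π_V = (72 - 3Q)q_V - (15q_V). Setting ∂π_V/∂q_V = 0: 57 - 6q_V - 3(q_A + q_O) = 0.
Adding the 3 conditions: 189 − 6Q − 6Q = 0, i.e. Q = 63/4.
Back-substituting: q_A = (65 − 189/4)/3 = 71/12, q_O = (67 − 189/4)/3 = 79/12, q_V = (57 − 189/4)/3 = 13/4.
Price P = 72 - 3·(63/4) = 99/4.
Vertex's profit: (99/4 - 15)·(13/4) = 507/16.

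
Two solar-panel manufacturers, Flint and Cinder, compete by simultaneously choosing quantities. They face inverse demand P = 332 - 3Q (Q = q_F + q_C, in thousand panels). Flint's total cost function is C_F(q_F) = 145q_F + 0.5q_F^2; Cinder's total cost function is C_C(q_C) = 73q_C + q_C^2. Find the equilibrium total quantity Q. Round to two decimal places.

41.94

Flint's profit: π_F = (332 - 3Q)q_F - (145q_F + (1/2)q_F²). Setting ∂π_F/∂q_F = 0: 187 - 7q_F - 3(q_C) = 0.
Cinder's first-order condition: 259 - 8q_C - 3(q_F) = 0.
Best responses: q_F = (187 - 3q_C)/7, q_C = (259 - 3q_F)/8.
Substituting one into the other gives q_F = 719/47 and q_C = 1252/47.
Total output Q = 719/47 + 1252/47 = 1971/47.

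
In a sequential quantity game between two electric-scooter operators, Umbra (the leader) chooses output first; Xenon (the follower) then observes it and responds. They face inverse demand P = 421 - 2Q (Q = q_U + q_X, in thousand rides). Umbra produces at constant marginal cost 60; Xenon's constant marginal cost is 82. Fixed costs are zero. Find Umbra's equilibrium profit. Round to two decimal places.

The follower Xenon best-responds to any q_U: π_X = (421 - 2Q)q_X - 82q_X.
∂π_X/∂q_X = 339 - 2q_U - 4q_X = 0 gives the reaction function q_X = (339 - 2q_U)/4.
The leader anticipates this reaction. Substituting into P = 421 - 2Q gives P = 503/2 - q_U, so π_U = (503/2 - q_U)q_U - 60q_U.
Maximising: ∂π_U/∂q_U = 383/2 - 2q_U = 0, giving q_U = 383/4.
Then q_X = (339 - 2·(383/4))/4 = 295/8.
Price P = 421 - 2·(1061/8) = 623/4.
Umbra's profit: (623/4 - 60)·(383/4) = 9168.0625.

9168.06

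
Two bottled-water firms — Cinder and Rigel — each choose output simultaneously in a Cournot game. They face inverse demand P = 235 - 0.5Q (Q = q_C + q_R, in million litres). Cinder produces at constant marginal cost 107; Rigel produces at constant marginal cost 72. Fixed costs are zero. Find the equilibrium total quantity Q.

Cinder's profit: π_C = (235 - 0.5Q)q_C - (107q_C). Setting ∂π_C/∂q_C = 0: 128 - q_C - (1/2)(q_R) = 0.
Rigel's profit: π_R = (235 - 0.5Q)q_R - (72q_R). Setting ∂π_R/∂q_R = 0: 163 - q_R - (1/2)(q_C) = 0.
So q_C = (128 - (1/2)q_R) and q_R = (163 - (1/2)q_C).
Substituting one into the other gives q_C = 62 and q_R = 132.
Total output Q = 62 + 132 = 194.

194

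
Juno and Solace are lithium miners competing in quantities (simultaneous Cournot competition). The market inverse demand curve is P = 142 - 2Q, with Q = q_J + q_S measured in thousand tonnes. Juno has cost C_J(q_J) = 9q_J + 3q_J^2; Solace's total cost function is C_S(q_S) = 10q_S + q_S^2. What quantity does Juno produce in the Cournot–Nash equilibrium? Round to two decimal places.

9.54

Juno's profit: π_J = (142 - 2Q)q_J - (9q_J + 3q_J²). Setting ∂π_J/∂q_J = 0: 133 - 10q_J - 2(q_S) = 0.
Solace's first-order condition: 132 - 6q_S - 2(q_J) = 0.
Best responses: q_J = (133 - 2q_S)/10, q_S = (132 - 2q_J)/6.
Solving the pair: q_J = 267/28, q_S = 527/28.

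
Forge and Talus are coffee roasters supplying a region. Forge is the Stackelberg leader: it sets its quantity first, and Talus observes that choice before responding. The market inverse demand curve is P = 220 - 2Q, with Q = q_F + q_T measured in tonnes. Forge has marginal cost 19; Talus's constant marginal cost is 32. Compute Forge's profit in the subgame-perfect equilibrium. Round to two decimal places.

Solve by backward induction. Given q_F, the follower Talus maximises π_T = (220 - 2q_F - 2q_T)q_T - 32q_T.
Setting the follower's marginal profit to zero, 188 - 2q_F - 4q_T = 0, i.e. q_T = (188 - 2q_F)/4.
Forge substitutes q_T(q_F) into its own profit: π_F = q_F(220 - 2q_F - (188 - 2q_F)/2) - 19q_F = (126 - q_F)q_F - 19q_F.
Maximising: ∂π_F/∂q_F = 107 - 2q_F = 0, giving q_F = 107/2.
Then q_T = (188 - 2·(107/2))/4 = 81/4.
Price P = 220 - 2·(295/4) = 145/2.
Forge's profit: (145/2 - 19)·(107/2) = 2862.2500.

2862.25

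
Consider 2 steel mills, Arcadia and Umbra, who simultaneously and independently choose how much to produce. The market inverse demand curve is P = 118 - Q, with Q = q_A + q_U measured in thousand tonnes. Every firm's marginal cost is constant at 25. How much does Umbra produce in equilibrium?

31

A representative firm's profit is π_i = q_i(118 - Q) - 25q_i.
First-order condition (treating rivals' output as given): 93 - 2q_i - q_j = 0.
By symmetry each firm produces the same amount; substituting q_j = q_i yields q_i = 93/3 = 31.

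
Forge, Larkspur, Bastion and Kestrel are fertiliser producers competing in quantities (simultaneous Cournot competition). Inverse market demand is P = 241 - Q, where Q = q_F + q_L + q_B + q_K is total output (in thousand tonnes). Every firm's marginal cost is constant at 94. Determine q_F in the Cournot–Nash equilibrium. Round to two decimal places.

Each firm earns π_i = (241 - Q)q_i - 94q_i.
First-order condition (treating rivals' output as given): 147 - 2q_i - Σ_{j≠i} q_j = 0.
With identical firms every q_j equals q_i, so Σ_{j≠i} q_j = 3q_i and 147 = 5q_i, giving q_i = 147/5.

29.40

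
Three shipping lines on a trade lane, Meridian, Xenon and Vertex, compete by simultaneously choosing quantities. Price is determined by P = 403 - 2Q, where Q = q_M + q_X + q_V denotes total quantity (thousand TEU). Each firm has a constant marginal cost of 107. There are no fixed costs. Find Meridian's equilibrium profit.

2738

Each firm earns π_i = (403 - 2Q)q_i - 107q_i.
First-order condition (treating rivals' output as given): 296 - 4q_i - 2·Σ_{j≠i} q_j = 0.
With identical firms every q_j equals q_i, so Σ_{j≠i} q_j = 2q_i and 296 = 8q_i, giving q_i = 37.
Price P = 403 - 2·111 = 181.
Meridian's profit: (181 - 107)·37 = 2738.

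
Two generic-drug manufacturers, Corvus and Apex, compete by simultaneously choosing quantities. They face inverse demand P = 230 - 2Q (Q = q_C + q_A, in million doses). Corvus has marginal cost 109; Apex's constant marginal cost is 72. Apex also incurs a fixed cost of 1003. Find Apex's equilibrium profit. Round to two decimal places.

Corvus's profit: π_C = (230 - 2Q)q_C - (109q_C). Setting ∂π_C/∂q_C = 0: 121 - 4q_C - 2(q_A) = 0.
Apex's first-order condition: 158 - 4q_A - 2(q_C) = 0.
Rearranging gives the reaction functions q_C = (121 - 2q_A)/4 and q_A = (158 - 2q_C)/4.
Solving the pair: q_C = 14, q_A = 65/2.
Price P = 230 - 2·(93/2) = 137.
Apex's profit: (137 - 72)·(65/2) - 1003 = 1109.5000.

1109.50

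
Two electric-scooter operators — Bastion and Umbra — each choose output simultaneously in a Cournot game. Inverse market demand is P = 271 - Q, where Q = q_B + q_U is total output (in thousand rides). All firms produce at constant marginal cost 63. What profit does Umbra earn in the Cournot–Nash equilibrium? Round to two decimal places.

4807.11

Each firm earns π_i = (271 - Q)q_i - 63q_i.
Setting ∂π_i/∂q_i = 0 with rivals' quantities fixed: 208 - 2q_i - q_j = 0.
By symmetry each firm produces the same amount; substituting q_j = q_i yields q_i = 208/3.
Price P = 271 - 416/3 = 397/3.
Umbra's profit: (397/3 - 63)·(208/3) = 4807.1111.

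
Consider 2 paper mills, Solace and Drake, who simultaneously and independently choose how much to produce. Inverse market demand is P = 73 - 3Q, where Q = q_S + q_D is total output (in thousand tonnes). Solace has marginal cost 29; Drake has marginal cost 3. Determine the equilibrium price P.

35

Solace's profit: π_S = (73 - 3Q)q_S - (29q_S). Setting ∂π_S/∂q_S = 0: 44 - 6q_S - 3(q_D) = 0.
Drake's profit: π_D = (73 - 3Q)q_D - (3q_D). Setting ∂π_D/∂q_D = 0: 70 - 6q_D - 3(q_S) = 0.
Rearranging gives the reaction functions q_S = (44 - 3q_D)/6 and q_D = (70 - 3q_S)/6.
Solving the pair: q_S = 2, q_D = 32/3.
Total output Q = 38/3, so price P = 73 - 3·(38/3) = 35.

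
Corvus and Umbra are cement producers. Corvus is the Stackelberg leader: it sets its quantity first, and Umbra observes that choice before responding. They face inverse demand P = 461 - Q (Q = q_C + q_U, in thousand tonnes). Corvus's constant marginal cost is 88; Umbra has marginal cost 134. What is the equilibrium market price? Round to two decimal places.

192.75

The follower Umbra best-responds to any q_C: π_U = (461 - Q)q_U - 134q_U.
Setting the follower's marginal profit to zero, 327 - q_C - 2q_U = 0, i.e. q_U = (327 - q_C)/2.
Corvus substitutes q_U(q_C) into its own profit: π_C = q_C(461 - q_C - (327 - q_C)/2) - 88q_C = (595/2 - (1/2)q_C)q_C - 88q_C.
Maximising: ∂π_C/∂q_C = 419/2 - q_C = 0, giving q_C = 419/2.
Then q_U = (327 - 419/2)/2 = 235/4.
Total output Q = 1073/4, so price P = 461 - 1073/4 = 771/4.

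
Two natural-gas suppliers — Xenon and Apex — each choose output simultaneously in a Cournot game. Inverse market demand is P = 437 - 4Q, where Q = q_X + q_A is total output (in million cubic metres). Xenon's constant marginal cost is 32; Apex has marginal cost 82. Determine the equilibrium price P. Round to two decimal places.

183.67

Xenon's profit: π_X = (437 - 4Q)q_X - (32q_X). Setting ∂π_X/∂q_X = 0: 405 - 8q_X - 4(q_A) = 0.
Apex's profit: π_A = (437 - 4Q)q_A - (82q_A). Setting ∂π_A/∂q_A = 0: 355 - 8q_A - 4(q_X) = 0.
Rearranging gives the reaction functions q_X = (405 - 4q_A)/8 and q_A = (355 - 4q_X)/8.
Substituting one into the other gives q_X = 455/12 and q_A = 305/12.
Total output Q = 190/3, so price P = 437 - 4·(190/3) = 551/3.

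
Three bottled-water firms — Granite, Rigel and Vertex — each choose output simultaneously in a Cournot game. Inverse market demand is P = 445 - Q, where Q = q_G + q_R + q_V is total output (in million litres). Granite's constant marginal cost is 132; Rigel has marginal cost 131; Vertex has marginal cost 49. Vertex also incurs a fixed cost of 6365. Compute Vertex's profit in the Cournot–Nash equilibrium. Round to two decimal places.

Granite's profit: π_G = (445 - Q)q_G - (132q_G). Setting ∂π_G/∂q_G = 0: 313 - 2q_G - (q_R + q_V) = 0.
Rigel's first-order condition: 314 - 2q_R - (q_G + q_V) = 0.
Vertex's first-order condition: 396 - 2q_V - (q_G + q_R) = 0.
Adding the 3 conditions: 1023 − 2Q − 2Q = 0, i.e. Q = 1023/4.
Back-substituting: q_G = (313 − 1023/4) = 229/4, q_R = (314 − 1023/4) = 233/4, q_V = (396 − 1023/4) = 561/4.
Price P = 445 - 1023/4 = 757/4.
Vertex's profit: (757/4 - 49)·(561/4) - 6365 = 13305.0625.

13305.06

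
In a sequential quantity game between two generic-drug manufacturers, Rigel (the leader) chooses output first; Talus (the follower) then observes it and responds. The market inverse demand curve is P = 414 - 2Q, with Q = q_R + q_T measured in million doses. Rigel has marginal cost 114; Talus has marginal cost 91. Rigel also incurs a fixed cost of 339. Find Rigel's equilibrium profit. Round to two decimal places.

The follower Talus best-responds to any q_R: π_T = (414 - 2Q)q_T - 91q_T.
∂π_T/∂q_T = 323 - 2q_R - 4q_T = 0 gives the reaction function q_T = (323 - 2q_R)/4.
The leader anticipates this reaction. Substituting into P = 414 - 2Q gives P = 505/2 - q_R, so π_R = (505/2 - q_R)q_R - 114q_R.
Leader FOC: 277/2 - 2q_R = 0, so q_R = 277/4.
Then q_T = (323 - 2·(277/4))/4 = 369/8.
Price P = 414 - 2·(923/8) = 733/4.
Rigel's profit: (733/4 - 114)·(277/4) - 339 = 4456.5625.

4456.56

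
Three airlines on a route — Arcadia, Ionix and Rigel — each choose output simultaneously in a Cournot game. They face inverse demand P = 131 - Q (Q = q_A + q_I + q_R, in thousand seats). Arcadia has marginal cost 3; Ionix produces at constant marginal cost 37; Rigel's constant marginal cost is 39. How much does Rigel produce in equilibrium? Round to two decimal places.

Arcadia's profit: π_A = (131 - Q)q_A - (3q_A). Setting ∂π_A/∂q_A = 0: 128 - 2q_A - (q_I + q_R) = 0.
Ionix's profit: π_I = (131 - Q)q_I - (37q_I). Setting ∂π_I/∂q_I = 0: 94 - 2q_I - (q_A + q_R) = 0.
Rigel's profit: π_R = (131 - Q)q_R - (39q_R). Setting ∂π_R/∂q_R = 0: 92 - 2q_R - (q_A + q_I) = 0.
Adding the 3 first-order conditions: 314 − 4Q = 0, so Q = 157/2.
Back-substituting: q_A = (128 − 157/2) = 99/2, q_I = (94 − 157/2) = 31/2, q_R = (92 − 157/2) = 27/2.

13.50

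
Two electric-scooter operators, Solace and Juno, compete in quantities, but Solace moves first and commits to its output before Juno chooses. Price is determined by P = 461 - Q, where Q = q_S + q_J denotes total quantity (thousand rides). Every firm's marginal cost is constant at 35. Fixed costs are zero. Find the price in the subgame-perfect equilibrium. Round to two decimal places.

The follower Juno best-responds to any q_S: π_J = (461 - Q)q_J - 35q_J.
Follower FOC: 426 - q_S - 2q_J = 0, so q_J(q_S) = (426 - q_S)/2.
The leader anticipates this reaction. Substituting into P = 461 - Q gives P = 248 - (1/2)q_S, so π_S = (248 - (1/2)q_S)q_S - 35q_S.
Leader FOC: 213 - q_S = 0, so q_S = 213.
Then q_J = (426 - 213)/2 = 213/2.
Total output Q = 639/2, so price P = 461 - 639/2 = 283/2.

141.50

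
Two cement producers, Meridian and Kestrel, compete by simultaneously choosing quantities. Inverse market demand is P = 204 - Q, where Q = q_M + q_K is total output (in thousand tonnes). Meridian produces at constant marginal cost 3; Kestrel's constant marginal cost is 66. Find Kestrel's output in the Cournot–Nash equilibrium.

Meridian's profit: π_M = (204 - Q)q_M - (3q_M). Setting ∂π_M/∂q_M = 0: 201 - 2q_M - (q_K) = 0.
Kestrel's profit: π_K = (204 - Q)q_K - (66q_K). Setting ∂π_K/∂q_K = 0: 138 - 2q_K - (q_M) = 0.
Best responses: q_M = (201 - q_K)/2, q_K = (138 - q_M)/2.
Solving the pair: q_M = 88, q_K = 25.

25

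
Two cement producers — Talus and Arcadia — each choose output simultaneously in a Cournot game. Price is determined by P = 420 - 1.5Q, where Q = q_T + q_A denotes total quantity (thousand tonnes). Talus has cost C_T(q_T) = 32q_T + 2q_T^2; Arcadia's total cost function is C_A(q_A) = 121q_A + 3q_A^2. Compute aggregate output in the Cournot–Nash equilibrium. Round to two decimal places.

74.97

Talus's profit: π_T = (420 - 1.5Q)q_T - (32q_T + 2q_T²). Setting ∂π_T/∂q_T = 0: 388 - 7q_T - (3/2)(q_A) = 0.
Arcadia's profit: π_A = (420 - 1.5Q)q_A - (121q_A + 3q_A²). Setting ∂π_A/∂q_A = 0: 299 - 9q_A - (3/2)(q_T) = 0.
So q_T = (388 - (3/2)q_A)/7 and q_A = (299 - (3/2)q_T)/9.
Solving the pair: q_T = 50.0988, q_A = 24.8724.
Total output Q = 50.0988 + 24.8724 = 74.9712.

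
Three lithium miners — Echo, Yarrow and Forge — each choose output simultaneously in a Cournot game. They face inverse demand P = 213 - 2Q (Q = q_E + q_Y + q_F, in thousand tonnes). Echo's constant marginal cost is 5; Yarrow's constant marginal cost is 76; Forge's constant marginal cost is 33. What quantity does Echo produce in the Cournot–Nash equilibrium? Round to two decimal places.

Echo's profit: π_E = (213 - 2Q)q_E - (5q_E). Setting ∂π_E/∂q_E = 0: 208 - 4q_E - 2(q_Y + q_F) = 0.
Yarrow's profit: π_Y = (213 - 2Q)q_Y - (76q_Y). Setting ∂π_Y/∂q_Y = 0: 137 - 4q_Y - 2(q_E + q_F) = 0.
Forge's first-order condition: 180 - 4q_F - 2(q_E + q_Y) = 0.
Adding the 3 conditions: 525 − 4Q − 4Q = 0, i.e. Q = 525/8.
Back-substituting: q_E = (208 − 525/4)/2 = 307/8, q_Y = (137 − 525/4)/2 = 23/8, q_F = (180 − 525/4)/2 = 195/8.

38.38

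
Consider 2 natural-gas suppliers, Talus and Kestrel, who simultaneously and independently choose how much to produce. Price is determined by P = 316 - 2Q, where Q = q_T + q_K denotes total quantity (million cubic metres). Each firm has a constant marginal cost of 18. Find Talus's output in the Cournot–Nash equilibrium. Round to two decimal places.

49.67

Each firm earns π_i = (316 - 2Q)q_i - 18q_i.
First-order condition (treating rivals' output as given): 298 - 4q_i - 2q_j = 0.
By symmetry each firm produces the same amount; substituting q_j = q_i yields q_i = 298/6 = 149/3.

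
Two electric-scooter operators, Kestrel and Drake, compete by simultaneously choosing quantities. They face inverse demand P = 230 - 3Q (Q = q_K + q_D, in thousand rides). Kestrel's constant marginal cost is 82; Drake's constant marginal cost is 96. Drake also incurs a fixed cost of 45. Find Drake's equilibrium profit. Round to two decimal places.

Kestrel's profit: π_K = (230 - 3Q)q_K - (82q_K). Setting ∂π_K/∂q_K = 0: 148 - 6q_K - 3(q_D) = 0.
Drake's profit: π_D = (230 - 3Q)q_D - (96q_D). Setting ∂π_D/∂q_D = 0: 134 - 6q_D - 3(q_K) = 0.
Best responses: q_K = (148 - 3q_D)/6, q_D = (134 - 3q_K)/6.
Substituting one into the other gives q_K = 18 and q_D = 40/3.
Price P = 230 - 3·(94/3) = 136.
Drake's profit: (136 - 96)·(40/3) - 45 = 1465/3.

488.33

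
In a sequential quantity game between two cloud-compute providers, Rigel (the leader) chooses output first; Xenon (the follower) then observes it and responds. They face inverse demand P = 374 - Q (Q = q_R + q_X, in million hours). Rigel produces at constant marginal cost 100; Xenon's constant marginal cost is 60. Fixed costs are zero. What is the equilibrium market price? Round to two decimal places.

158.50

The follower Xenon best-responds to any q_R: π_X = (374 - Q)q_X - 60q_X.
∂π_X/∂q_X = 314 - q_R - 2q_X = 0 gives the reaction function q_X = (314 - q_R)/2.
The leader anticipates this reaction. Substituting into P = 374 - Q gives P = 217 - (1/2)q_R, so π_R = (217 - (1/2)q_R)q_R - 100q_R.
Leader FOC: 117 - q_R = 0, so q_R = 117.
Then q_X = (314 - 117)/2 = 197/2.
Total output Q = 431/2, so price P = 374 - 431/2 = 317/2.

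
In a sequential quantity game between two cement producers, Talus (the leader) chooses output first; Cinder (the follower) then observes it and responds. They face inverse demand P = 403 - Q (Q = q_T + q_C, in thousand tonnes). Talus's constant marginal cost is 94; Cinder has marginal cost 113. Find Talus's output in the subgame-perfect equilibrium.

164

Solve by backward induction. Given q_T, the follower Cinder maximises π_C = (403 - q_T - q_C)q_C - 113q_C.
Setting the follower's marginal profit to zero, 290 - q_T - 2q_C = 0, i.e. q_C = (290 - q_T)/2.
Talus substitutes q_C(q_T) into its own profit: π_T = q_T(403 - q_T - (290 - q_T)/2) - 94q_T = (258 - (1/2)q_T)q_T - 94q_T.
Leader FOC: 164 - q_T = 0, so q_T = 164.
Then q_C = (290 - 164)/2 = 63.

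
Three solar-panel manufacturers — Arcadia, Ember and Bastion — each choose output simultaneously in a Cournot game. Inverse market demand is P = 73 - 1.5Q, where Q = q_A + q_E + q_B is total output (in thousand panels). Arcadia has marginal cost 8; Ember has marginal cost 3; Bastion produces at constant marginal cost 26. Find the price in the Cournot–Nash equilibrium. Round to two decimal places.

Arcadia's profit: π_A = (73 - 1.5Q)q_A - (8q_A). Setting ∂π_A/∂q_A = 0: 65 - 3q_A - (3/2)(q_E + q_B) = 0.
Ember's first-order condition: 70 - 3q_E - (3/2)(q_A + q_B) = 0.
Bastion's first-order condition: 47 - 3q_B - (3/2)(q_A + q_E) = 0.
Summing all 3 equations gives 182 − 6Q = 0, hence Q = 91/3.
Back-substituting: q_A = (65 − 91/2)/(3/2) = 13, q_E = (70 − 91/2)/(3/2) = 49/3, q_B = (47 − 91/2)/(3/2) = 1.
Total output Q = 91/3, so price P = 73 - (3/2)·(91/3) = 55/2.

27.50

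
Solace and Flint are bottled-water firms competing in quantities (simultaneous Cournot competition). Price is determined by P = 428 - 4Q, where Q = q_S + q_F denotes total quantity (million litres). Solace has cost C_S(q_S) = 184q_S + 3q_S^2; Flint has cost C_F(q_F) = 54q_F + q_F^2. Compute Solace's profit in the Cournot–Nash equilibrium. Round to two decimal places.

Solace's profit: π_S = (428 - 4Q)q_S - (184q_S + 3q_S²). Setting ∂π_S/∂q_S = 0: 244 - 14q_S - 4(q_F) = 0.
Flint's first-order condition: 374 - 10q_F - 4(q_S) = 0.
Best responses: q_S = (244 - 4q_F)/14, q_F = (374 - 4q_S)/10.
Solving the pair: q_S = 236/31, q_F = 1065/31.
Price P = 428 - 4·(1301/31) = 260.1290.
Solace's profit: 260.1290·(236/31) - 184·(236/31) - 3(236/31)² = 405.6941.

405.69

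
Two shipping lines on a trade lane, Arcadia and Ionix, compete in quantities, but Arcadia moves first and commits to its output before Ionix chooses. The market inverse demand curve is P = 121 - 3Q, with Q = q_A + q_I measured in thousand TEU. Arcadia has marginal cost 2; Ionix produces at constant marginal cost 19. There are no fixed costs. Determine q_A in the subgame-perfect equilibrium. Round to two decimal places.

The follower Ionix best-responds to any q_A: π_I = (121 - 3Q)q_I - 19q_I.
Setting the follower's marginal profit to zero, 102 - 3q_A - 6q_I = 0, i.e. q_I = (102 - 3q_A)/6.
Arcadia substitutes q_I(q_A) into its own profit: π_A = q_A(121 - 3q_A - (102 - 3q_A)/2) - 2q_A = (70 - (3/2)q_A)q_A - 2q_A.
Leader FOC: 68 - 3q_A = 0, so q_A = 68/3.
Then q_I = (102 - 3·(68/3))/6 = 17/3.

22.67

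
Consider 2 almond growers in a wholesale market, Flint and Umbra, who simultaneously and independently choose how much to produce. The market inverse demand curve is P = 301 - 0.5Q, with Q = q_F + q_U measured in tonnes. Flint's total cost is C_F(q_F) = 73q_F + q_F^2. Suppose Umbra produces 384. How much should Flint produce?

12

With the rival's output fixed at 384, Flint's profit is π_F = (301 - (1/2)·384 - (1/2)q_F)q_F - (73q_F + q_F²) = (109 - (1/2)q_F)q_F - (73q_F + q_F²).
∂π_F/∂q_F = 36 - 3q_F = 0, so q_F = 12.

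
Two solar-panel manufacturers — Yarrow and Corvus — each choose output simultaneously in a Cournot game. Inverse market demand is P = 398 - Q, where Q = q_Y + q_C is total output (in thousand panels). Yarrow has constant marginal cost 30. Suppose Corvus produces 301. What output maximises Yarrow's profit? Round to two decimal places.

33.50

With the rival's output fixed at 301, Yarrow's profit is π_Y = (398 - 301 - q_Y)q_Y - (30q_Y) = (97 - q_Y)q_Y - (30q_Y).
∂π_Y/∂q_Y = 67 - 2q_Y = 0, so q_Y = 67/2.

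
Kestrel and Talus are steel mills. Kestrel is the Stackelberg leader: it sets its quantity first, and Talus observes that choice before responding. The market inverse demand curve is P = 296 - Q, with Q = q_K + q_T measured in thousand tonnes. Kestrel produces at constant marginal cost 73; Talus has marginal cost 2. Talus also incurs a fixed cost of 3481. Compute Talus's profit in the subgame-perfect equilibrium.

8400

The follower Talus best-responds to any q_K: π_T = (296 - Q)q_T - 2q_T.
Follower FOC: 294 - q_K - 2q_T = 0, so q_T(q_K) = (294 - q_K)/2.
Kestrel substitutes q_T(q_K) into its own profit: π_K = q_K(296 - q_K - (294 - q_K)/2) - 73q_K = (149 - (1/2)q_K)q_K - 73q_K.
Maximising: ∂π_K/∂q_K = 76 - q_K = 0, giving q_K = 76.
Then q_T = (294 - 76)/2 = 109.
Price P = 296 - 185 = 111.
Talus's profit: (111 - 2)·109 - 3481 = 8400.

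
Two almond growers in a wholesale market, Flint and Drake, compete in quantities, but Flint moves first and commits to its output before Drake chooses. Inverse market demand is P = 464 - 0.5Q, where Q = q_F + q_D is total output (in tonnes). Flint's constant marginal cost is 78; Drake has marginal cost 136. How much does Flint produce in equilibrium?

444

Solve by backward induction. Given q_F, the follower Drake maximises π_D = (464 - (1/2)q_F - (1/2)q_D)q_D - 136q_D.
∂π_D/∂q_D = 328 - (1/2)q_F - q_D = 0 gives the reaction function q_D = (328 - (1/2)q_F).
The leader anticipates this reaction. Substituting into P = 464 - 0.5Q gives P = 300 - (1/4)q_F, so π_F = (300 - (1/4)q_F)q_F - 78q_F.
Leader FOC: 222 - (1/2)q_F = 0, so q_F = 444.
Then q_D = (328 - (1/2)·444) = 106.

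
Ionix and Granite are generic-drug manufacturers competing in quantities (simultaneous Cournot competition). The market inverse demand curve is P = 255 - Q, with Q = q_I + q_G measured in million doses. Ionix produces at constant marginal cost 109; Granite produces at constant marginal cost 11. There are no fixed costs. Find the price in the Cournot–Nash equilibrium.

125

Ionix's profit: π_I = (255 - Q)q_I - (109q_I). Setting ∂π_I/∂q_I = 0: 146 - 2q_I - (q_G) = 0.
Granite's first-order condition: 244 - 2q_G - (q_I) = 0.
Rearranging gives the reaction functions q_I = (146 - q_G)/2 and q_G = (244 - q_I)/2.
Substituting one into the other gives q_I = 16 and q_G = 114.
Total output Q = 130, so price P = 255 - 130 = 125.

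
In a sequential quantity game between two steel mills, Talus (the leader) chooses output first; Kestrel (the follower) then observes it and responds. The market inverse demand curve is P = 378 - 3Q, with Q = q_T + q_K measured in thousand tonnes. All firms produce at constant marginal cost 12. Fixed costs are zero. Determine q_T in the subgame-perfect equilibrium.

61

Solve by backward induction. Given q_T, the follower Kestrel maximises π_K = (378 - 3q_T - 3q_K)q_K - 12q_K.
Follower FOC: 366 - 3q_T - 6q_K = 0, so q_K(q_T) = (366 - 3q_T)/6.
The leader anticipates this reaction. Substituting into P = 378 - 3Q gives P = 195 - (3/2)q_T, so π_T = (195 - (3/2)q_T)q_T - 12q_T.
The leader's first-order condition 183 - 3q_T = 0 yields q_T = 61.
Then q_K = (366 - 3·61)/6 = 61/2.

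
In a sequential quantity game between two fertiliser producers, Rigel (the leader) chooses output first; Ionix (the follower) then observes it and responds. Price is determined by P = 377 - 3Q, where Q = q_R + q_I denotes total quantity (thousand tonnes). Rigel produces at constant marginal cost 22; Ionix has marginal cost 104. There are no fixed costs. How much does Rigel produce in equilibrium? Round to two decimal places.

72.83

Solve by backward induction. Given q_R, the follower Ionix maximises π_I = (377 - 3q_R - 3q_I)q_I - 104q_I.
Setting the follower's marginal profit to zero, 273 - 3q_R - 6q_I = 0, i.e. q_I = (273 - 3q_R)/6.
Rigel substitutes q_I(q_R) into its own profit: π_R = q_R(377 - 3q_R - (273 - 3q_R)/2) - 22q_R = (481/2 - (3/2)q_R)q_R - 22q_R.
Leader FOC: 437/2 - 3q_R = 0, so q_R = 437/6.
Then q_I = (273 - 3·(437/6))/6 = 109/12.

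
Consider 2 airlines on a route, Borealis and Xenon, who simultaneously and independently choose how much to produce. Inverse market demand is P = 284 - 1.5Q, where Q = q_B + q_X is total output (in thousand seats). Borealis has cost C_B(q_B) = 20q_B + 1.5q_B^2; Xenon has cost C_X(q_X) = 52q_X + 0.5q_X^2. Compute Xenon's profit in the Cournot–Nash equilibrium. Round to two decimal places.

4194.02

Borealis's profit: π_B = (284 - 1.5Q)q_B - (20q_B + (3/2)q_B²). Setting ∂π_B/∂q_B = 0: 264 - 6q_B - (3/2)(q_X) = 0.
Xenon's profit: π_X = (284 - 1.5Q)q_X - (52q_X + (1/2)q_X²). Setting ∂π_X/∂q_X = 0: 232 - 4q_X - (3/2)(q_B) = 0.
Best responses: q_B = (264 - (3/2)q_X)/6, q_X = (232 - (3/2)q_B)/4.
Solving the pair: q_B = 944/29, q_X = 1328/29.
Price P = 284 - (3/2)·78.3448 = 166.4828.
Xenon's profit: 166.4828·(1328/29) - 52·(1328/29) - (1/2)(1328/29)² = 4194.0166.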